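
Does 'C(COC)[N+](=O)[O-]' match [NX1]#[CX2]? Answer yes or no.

The pattern [NX1]#[CX2] describes a nitrogen triple-bonded to a two-connected carbon — a nitrile.
The closest candidate here is a nitro group (-[N+](=O)[O-]), but there is no C#N triple bond. No other fragment satisfies the full query, so there is no match.

No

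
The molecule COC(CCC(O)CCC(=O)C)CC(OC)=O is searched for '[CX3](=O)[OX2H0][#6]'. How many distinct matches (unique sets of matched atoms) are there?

[CX3](=O)[OX2H0][#6] is the SMARTS for an ester: a carbonyl carbon bonded to an oxygen that is itself bonded to carbon (no H on that O).
Exactly one fragment in the molecule meets all constraints, giving 1 match.

1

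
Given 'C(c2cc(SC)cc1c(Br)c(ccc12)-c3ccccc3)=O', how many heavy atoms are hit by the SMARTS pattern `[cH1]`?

The query [cH1] means: aromatic carbon bearing exactly one hydrogen.
Check the 21 heavy atoms by environment: 7× c (aromatic, H0) → no; 9× c (aromatic, H1) → match; 1× C (H1) → no; 1× O (H0) → no; 1× Br (H0) → no; 1× S (H0) → no; 1× C (H3) → no.
That gives 9 matching atoms.

9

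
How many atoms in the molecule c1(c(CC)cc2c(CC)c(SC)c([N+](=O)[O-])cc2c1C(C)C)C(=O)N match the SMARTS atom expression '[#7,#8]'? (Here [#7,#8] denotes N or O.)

Check the 25 heavy atoms by environment: 10× c (aromatic) → no; 9× C → no; 2× O → match; 1× N → match; 1× N (charge +1) → match; 1× O (charge -1) → match; 1× S → no.
Summing the matching environments: 2 + 1 + 1 + 1 = 5 matching atoms.

5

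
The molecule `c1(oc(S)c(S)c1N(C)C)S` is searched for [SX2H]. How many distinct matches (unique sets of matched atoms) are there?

3

[SX2H] is the SMARTS for a thiol: an aliphatic sulfur with two connections, one being H.
The molecule carries 3 separate instances of a thiol (-SH) meeting every constraint; each maps to a distinct set of atoms, giving 3 matches.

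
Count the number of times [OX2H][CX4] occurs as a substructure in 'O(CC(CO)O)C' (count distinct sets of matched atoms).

2

[OX2H][CX4] is the SMARTS for an aliphatic alcohol: a hydroxyl oxygen bound to an sp3 (X4) carbon.
The molecule carries 2 separate instances of a hydroxyl group (-OH) meeting every constraint; each maps to a distinct set of atoms, giving 2 matches.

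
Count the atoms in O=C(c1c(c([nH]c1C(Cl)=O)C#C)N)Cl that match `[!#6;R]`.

Check the 14 heavy atoms by environment: 1× n (aromatic, in 5-ring) → match; 4× c (aromatic, in 5-ring) → no; 4× C (acyclic) → no; 2× O (acyclic) → no; 2× Cl (acyclic) → no; 1× N (acyclic) → no.
That gives 1 matching atom.

1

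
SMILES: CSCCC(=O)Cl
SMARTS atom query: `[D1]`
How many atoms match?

Check the 7 heavy atoms by environment: 2× C (D2) → no; 1× C (D3) → no; 1× O (D1) → match; 1× Cl (D1) → match; 1× S (D2) → no; 1× C (D1) → match.
Summing the matching environments: 1 + 1 + 1 = 3 matching atoms.

3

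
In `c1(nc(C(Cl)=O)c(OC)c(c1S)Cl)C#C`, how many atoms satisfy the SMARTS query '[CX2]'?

2

The query [CX2] means: C with X2: aliphatic carbon with exactly 2 total connections.
Check the 15 heavy atoms by environment: 1× n (aromatic, X2) → no; 5× c (aromatic, X3) → no; 1× S (X2) → no; 2× C (X2) → match; 1× C (X3) → no; 1× O (X1) → no; 2× Cl (X1) → no; 1× O (X2) → no; 1× C (X4) → no.
That gives 2 matching atoms.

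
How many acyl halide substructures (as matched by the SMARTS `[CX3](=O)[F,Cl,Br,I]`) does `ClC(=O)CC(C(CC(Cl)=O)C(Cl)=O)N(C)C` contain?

[CX3](=O)[F,Cl,Br,I] is the SMARTS for an acyl halide: a carbonyl carbon bonded to a halogen.
The molecule carries 3 separate instances of an acyl chloride (-C(=O)Cl) meeting every constraint; each maps to a distinct set of atoms, giving 3 matches.

3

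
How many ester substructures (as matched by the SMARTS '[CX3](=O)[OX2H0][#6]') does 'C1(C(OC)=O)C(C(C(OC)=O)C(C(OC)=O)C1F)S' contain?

[CX3](=O)[OX2H0][#6] is the SMARTS for an ester: a carbonyl carbon bonded to an oxygen that is itself bonded to carbon (no H on that O).
The molecule carries 3 separate instances of a methyl-ester group (-C(=O)OCH3) meeting every constraint; each maps to a distinct set of atoms, giving 3 matches.

3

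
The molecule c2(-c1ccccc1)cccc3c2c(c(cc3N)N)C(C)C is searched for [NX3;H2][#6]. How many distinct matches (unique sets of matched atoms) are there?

[NX3;H2][#6] is the SMARTS for a primary amine: a trivalent nitrogen with two H attached to carbon.
The molecule carries 2 separate instances of a primary amino group (-NH2) meeting every constraint; each maps to a distinct set of atoms, giving 2 matches.

2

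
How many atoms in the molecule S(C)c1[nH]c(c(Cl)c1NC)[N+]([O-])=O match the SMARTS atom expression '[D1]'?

5

The query [D1] means: atom with exactly one heavy-atom neighbour (degree 1).
Check the 13 heavy atoms by environment: 1× n (aromatic, D2) → no; 4× c (aromatic, D3) → no; 1× Cl (D1) → match; 1× N (D2) → no; 2× C (D1) → match; 1× N (charge +1, D3) → no; 1× O (charge -1, D1) → match; 1× O (D1) → match; 1× S (D2) → no.
Summing the matching environments: 1 + 2 + 1 + 1 = 5 matching atoms.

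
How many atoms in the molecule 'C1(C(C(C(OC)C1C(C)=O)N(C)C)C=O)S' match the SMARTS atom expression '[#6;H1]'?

6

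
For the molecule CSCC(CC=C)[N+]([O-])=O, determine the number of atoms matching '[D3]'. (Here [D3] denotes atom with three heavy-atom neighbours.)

Check the 10 heavy atoms by environment: 3× C (D2) → no; 1× C (D3) → match; 1× S (D2) → no; 2× C (D1) → no; 1× N (charge +1, D3) → match; 1× O (charge -1, D1) → no; 1× O (D1) → no.
Summing the matching environments: 1 + 1 = 2 matching atoms.

2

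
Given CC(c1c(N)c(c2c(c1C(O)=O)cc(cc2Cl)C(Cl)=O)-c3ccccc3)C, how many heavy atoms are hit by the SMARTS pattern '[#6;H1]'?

8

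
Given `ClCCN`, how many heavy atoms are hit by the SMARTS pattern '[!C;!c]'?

The query [!C;!c] means: neither aliphatic nor aromatic carbon — same as [!#6].
Check the 4 heavy atoms by environment: 2× C → no; 1× Cl → match; 1× N → match.
Summing the matching environments: 1 + 1 = 2 matching atoms.

2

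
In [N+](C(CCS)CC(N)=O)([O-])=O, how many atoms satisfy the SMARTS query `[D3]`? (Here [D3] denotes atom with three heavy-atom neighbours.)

3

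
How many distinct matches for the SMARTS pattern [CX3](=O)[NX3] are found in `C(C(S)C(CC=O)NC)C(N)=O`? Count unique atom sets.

[CX3](=O)[NX3] is the SMARTS for an amide: a carbonyl carbon bonded to a trivalent nitrogen.
Exactly one fragment in the molecule meets all constraints, giving 1 match.

1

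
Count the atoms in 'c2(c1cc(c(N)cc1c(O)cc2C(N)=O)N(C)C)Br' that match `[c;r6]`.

Check the 19 heavy atoms by environment: 10× c (aromatic, in 6-ring) → match; 3× N (acyclic) → no; 3× C (acyclic) → no; 2× O (acyclic) → no; 1× Br (acyclic) → no.
That gives 10 matching atoms.

10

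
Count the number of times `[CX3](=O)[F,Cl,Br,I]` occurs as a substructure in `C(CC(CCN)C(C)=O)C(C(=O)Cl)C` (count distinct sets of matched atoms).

[CX3](=O)[F,Cl,Br,I] is the SMARTS for an acyl halide: a carbonyl carbon bonded to a halogen.
Exactly one fragment in the molecule meets all constraints, giving 1 match.

1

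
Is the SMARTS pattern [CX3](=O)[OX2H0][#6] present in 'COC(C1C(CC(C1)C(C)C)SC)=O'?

The pattern [CX3](=O)[OX2H0][#6] describes a carbonyl carbon bonded to an oxygen that is itself bonded to carbon (no H on that O) — an ester.
The molecule carries a methyl-ester group (-C(=O)OCH3), whose atoms satisfy every constraint of the query, so the pattern matches.

Yes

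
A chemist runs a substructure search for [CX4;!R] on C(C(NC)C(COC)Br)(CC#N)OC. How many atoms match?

The query [CX4;!R] means: aliphatic carbon with four total connections, not in a ring.
Check the 14 heavy atoms by environment: 8× C (X4, acyclic) → match; 1× C (X2, acyclic) → no; 1× N (X1, acyclic) → no; 2× O (X2, acyclic) → no; 1× Br (X1, acyclic) → no; 1× N (X3, acyclic) → no.
That gives 8 matching atoms.

8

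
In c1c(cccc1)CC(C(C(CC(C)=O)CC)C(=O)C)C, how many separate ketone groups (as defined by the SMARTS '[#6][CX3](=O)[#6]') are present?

2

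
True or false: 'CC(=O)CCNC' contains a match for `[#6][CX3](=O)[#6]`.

True

The pattern [#6][CX3](=O)[#6] describes a carbonyl carbon (no H) flanked by two carbons — a ketone.
The molecule carries an acetyl/ketone group (-C(=O)CH3), whose atoms satisfy every constraint of the query, so the pattern matches.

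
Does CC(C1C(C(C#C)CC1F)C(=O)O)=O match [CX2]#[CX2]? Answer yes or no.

The pattern [CX2]#[CX2] describes a carbon-carbon triple bond — an alkyne.
The molecule carries an ethynyl group (-C#CH), whose atoms satisfy every constraint of the query, so the pattern matches.

Yes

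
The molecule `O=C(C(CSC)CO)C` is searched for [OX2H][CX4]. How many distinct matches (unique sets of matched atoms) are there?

1

[OX2H][CX4] is the SMARTS for an aliphatic alcohol: a hydroxyl oxygen bound to an sp3 (X4) carbon.
Exactly one fragment in the molecule meets all constraints, giving 1 match.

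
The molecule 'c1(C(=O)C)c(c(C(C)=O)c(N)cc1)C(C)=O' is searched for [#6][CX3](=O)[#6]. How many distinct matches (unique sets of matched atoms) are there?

3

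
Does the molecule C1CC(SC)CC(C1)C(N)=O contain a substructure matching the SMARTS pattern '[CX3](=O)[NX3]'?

Yes

The pattern [CX3](=O)[NX3] describes a carbonyl carbon bonded to a trivalent nitrogen — an amide.
The molecule carries a primary amide (-C(=O)NH2), whose atoms satisfy every constraint of the query, so the pattern matches.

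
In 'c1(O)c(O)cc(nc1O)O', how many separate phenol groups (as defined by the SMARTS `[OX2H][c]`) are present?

4

[OX2H][c] is the SMARTS for a phenol: a hydroxyl oxygen attached to an aromatic carbon.
The molecule carries 4 separate instances of a hydroxyl group (-OH) meeting every constraint; each maps to a distinct set of atoms, giving 4 matches.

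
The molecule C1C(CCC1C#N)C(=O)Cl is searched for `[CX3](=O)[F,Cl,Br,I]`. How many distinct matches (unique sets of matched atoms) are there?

1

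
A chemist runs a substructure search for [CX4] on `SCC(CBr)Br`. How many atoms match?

Check the 6 heavy atoms by environment: 3× C (X4) → match; 2× Br (X1) → no; 1× S (X2) → no.
That gives 3 matching atoms.

3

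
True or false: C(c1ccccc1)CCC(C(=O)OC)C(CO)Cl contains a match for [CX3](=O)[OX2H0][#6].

The pattern [CX3](=O)[OX2H0][#6] describes a carbonyl carbon bonded to an oxygen that is itself bonded to carbon (no H on that O) — an ester.
The molecule carries a methyl-ester group (-C(=O)OCH3), whose atoms satisfy every constraint of the query, so the pattern matches.

True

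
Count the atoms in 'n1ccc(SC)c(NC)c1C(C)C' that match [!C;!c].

3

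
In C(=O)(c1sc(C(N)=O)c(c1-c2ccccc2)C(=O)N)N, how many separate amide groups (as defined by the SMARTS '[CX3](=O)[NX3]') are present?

3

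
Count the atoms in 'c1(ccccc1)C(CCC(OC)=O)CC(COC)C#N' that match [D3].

4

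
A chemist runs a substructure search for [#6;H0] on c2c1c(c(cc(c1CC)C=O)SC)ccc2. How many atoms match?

5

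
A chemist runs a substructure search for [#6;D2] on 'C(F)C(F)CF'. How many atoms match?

2

The query [#6;D2] means: any carbon bonded to exactly two heavy atoms.
Check the 6 heavy atoms by environment: 2× C (D2) → match; 1× C (D3) → no; 3× F (D1) → no.
That gives 2 matching atoms.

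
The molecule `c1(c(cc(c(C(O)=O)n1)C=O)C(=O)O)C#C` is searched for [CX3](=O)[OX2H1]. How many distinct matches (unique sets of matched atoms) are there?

[CX3](=O)[OX2H1] is the SMARTS for a carboxylic acid: an sp2 carbon double-bonded to O and single-bonded to an -OH oxygen.
The molecule carries 2 separate instances of a carboxylic acid group (-C(=O)OH) meeting every constraint; each maps to a distinct set of atoms, giving 2 matches.

2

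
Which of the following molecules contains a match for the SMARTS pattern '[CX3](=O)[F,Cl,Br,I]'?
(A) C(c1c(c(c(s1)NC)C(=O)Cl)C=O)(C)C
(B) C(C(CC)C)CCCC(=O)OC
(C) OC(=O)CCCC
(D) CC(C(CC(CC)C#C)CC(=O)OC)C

A

[CX3](=O)[F,Cl,Br,I] describes a carbonyl carbon bonded to a halogen (an acyl halide).
(A) contains an acyl chloride (-C(=O)Cl), which satisfies every atom and bond constraint.
(B) has a methyl-ester group (-C(=O)OCH3) but the carbonyl is bonded to -O-C, not to a halogen.
(C) has a carboxylic acid group (-C(=O)OH) but the carbonyl is bonded to -OH, not to a halogen.
(D) has a methyl-ester group (-C(=O)OCH3) but the carbonyl is bonded to -O-C, not to a halogen.
So the answer is (A).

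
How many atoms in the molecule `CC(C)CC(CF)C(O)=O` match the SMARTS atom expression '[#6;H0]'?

1

The query [#6;H0] means: any carbon with no attached hydrogen.
Check the 10 heavy atoms by environment: 2× C (H2) → no; 2× C (H1) → no; 1× F (H0) → no; 2× C (H3) → no; 1× C (H0) → match; 1× O (H0) → no; 1× O (H1) → no.
That gives 1 matching atom.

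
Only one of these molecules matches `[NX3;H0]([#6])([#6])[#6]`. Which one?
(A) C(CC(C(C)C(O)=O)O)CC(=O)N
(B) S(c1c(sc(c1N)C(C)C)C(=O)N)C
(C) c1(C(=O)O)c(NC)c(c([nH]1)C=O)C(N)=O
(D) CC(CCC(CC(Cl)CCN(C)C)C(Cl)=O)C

D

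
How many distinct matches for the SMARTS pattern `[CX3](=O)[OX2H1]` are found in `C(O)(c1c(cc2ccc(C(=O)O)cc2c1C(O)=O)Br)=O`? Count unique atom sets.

3

[CX3](=O)[OX2H1] is the SMARTS for a carboxylic acid: an sp2 carbon double-bonded to O and single-bonded to an -OH oxygen.
The molecule carries 3 separate instances of a carboxylic acid group (-C(=O)OH) meeting every constraint; each maps to a distinct set of atoms, giving 3 matches.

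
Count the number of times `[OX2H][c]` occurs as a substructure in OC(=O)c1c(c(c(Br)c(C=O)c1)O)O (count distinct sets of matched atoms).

2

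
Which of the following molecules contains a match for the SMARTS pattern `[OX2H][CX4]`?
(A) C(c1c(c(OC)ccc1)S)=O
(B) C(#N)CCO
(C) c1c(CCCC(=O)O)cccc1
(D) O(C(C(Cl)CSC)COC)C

B

[OX2H][CX4] describes a hydroxyl oxygen bound to an sp3 (X4) carbon (an aliphatic alcohol).
(A) has a methoxy ether (-OCH3) but the oxygen has H0 (ether), not H1.
(B) contains a hydroxyl group (-OH), which satisfies every atom and bond constraint.
(C) has a carboxylic acid group (-C(=O)OH) but the -OH is on a CX3 carbonyl carbon, not a CX4 carbon.
(D) has a methoxy ether (-OCH3) but the oxygen has H0 (ether), not H1.
So the answer is (B).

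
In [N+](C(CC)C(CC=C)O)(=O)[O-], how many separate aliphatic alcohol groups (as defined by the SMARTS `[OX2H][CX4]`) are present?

1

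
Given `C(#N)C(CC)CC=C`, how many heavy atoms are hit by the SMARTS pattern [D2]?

The query [D2] means: atom with exactly two heavy-atom neighbours.
Check the 8 heavy atoms by environment: 4× C (D2) → match; 1× C (D3) → no; 1× N (D1) → no; 2× C (D1) → no.
That gives 4 matching atoms.

4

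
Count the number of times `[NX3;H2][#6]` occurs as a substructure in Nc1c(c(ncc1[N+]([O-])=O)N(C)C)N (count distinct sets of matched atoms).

2

[NX3;H2][#6] is the SMARTS for a primary amine: a trivalent nitrogen with two H attached to carbon.
The molecule carries 2 separate instances of a primary amino group (-NH2) meeting every constraint; each maps to a distinct set of atoms, giving 2 matches.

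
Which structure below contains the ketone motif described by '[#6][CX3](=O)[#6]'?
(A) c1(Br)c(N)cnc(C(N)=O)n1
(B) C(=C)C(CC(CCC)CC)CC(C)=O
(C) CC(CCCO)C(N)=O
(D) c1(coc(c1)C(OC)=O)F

B

[#6][CX3](=O)[#6] describes a carbonyl carbon (no H) flanked by two carbons (a ketone).
(A) has a primary amide (-C(=O)NH2) but one neighbour of the carbonyl carbon is N, not C.
(B) contains an acetyl/ketone group (-C(=O)CH3), which satisfies every atom and bond constraint.
(C) has a primary amide (-C(=O)NH2) but one neighbour of the carbonyl carbon is N, not C.
(D) has a methyl-ester group (-C(=O)OCH3) but one neighbour of the carbonyl carbon is O, not C.
So the answer is (B).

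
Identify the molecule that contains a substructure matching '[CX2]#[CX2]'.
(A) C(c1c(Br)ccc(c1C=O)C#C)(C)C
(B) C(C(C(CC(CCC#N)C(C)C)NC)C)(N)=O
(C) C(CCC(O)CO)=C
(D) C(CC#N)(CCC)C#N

A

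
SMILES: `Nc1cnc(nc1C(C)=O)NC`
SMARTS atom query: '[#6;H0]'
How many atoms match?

The query [#6;H0] means: any carbon with no attached hydrogen.
Check the 12 heavy atoms by environment: 2× n (aromatic, H0) → no; 3× c (aromatic, H0) → match; 1× c (aromatic, H1) → no; 1× N (H2) → no; 1× C (H0) → match; 1× O (H0) → no; 2× C (H3) → no; 1× N (H1) → no.
Summing the matching environments: 3 + 1 = 4 matching atoms.

4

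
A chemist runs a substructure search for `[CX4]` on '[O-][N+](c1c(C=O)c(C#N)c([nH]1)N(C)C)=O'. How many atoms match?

The query [CX4] means: C with X4: aliphatic carbon with exactly 4 total connections (bonds + H).
Check the 15 heavy atoms by environment: 1× n (aromatic, X3) → no; 4× c (aromatic, X3) → no; 1× N (X3) → no; 2× C (X4) → match; 1× N (charge +1, X3) → no; 1× O (charge -1, X1) → no; 2× O (X1) → no; 1× C (X3) → no; 1× C (X2) → no; 1× N (X1) → no.
That gives 2 matching atoms.

2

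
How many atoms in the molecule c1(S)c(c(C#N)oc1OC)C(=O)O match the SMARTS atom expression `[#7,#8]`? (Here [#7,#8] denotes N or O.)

5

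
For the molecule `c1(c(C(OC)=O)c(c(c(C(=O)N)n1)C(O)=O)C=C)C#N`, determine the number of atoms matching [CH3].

1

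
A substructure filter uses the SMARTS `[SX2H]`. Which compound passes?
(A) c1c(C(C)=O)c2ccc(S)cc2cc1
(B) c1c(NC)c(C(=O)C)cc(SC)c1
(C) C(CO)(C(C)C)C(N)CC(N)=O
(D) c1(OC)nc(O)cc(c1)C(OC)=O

A

[SX2H] describes an aliphatic sulfur with two connections, one being H (a thiol).
(A) contains a thiol (-SH), which satisfies every atom and bond constraint.
(B) has a methylthio ether (-SCH3) but the sulfur has H0 (bonded to two carbons), not H1.
(C) has a hydroxyl group (-OH) but it is an -OH, not an -SH.
(D) has a hydroxyl group (-OH) but it is an -OH, not an -SH.
So the answer is (A).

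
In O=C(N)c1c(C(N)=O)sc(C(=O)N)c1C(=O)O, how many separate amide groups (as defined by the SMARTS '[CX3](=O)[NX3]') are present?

3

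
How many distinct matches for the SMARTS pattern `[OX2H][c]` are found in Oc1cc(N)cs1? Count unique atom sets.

1

[OX2H][c] is the SMARTS for a phenol: a hydroxyl oxygen attached to an aromatic carbon.
Exactly one fragment in the molecule meets all constraints, giving 1 match.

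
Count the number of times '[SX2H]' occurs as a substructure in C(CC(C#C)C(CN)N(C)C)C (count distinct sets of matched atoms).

0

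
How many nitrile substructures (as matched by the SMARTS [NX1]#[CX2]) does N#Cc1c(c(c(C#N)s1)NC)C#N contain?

3

[NX1]#[CX2] is the SMARTS for a nitrile: a nitrogen triple-bonded to a two-connected carbon.
The molecule carries 3 separate instances of a nitrile (-C#N) meeting every constraint; each maps to a distinct set of atoms, giving 3 matches.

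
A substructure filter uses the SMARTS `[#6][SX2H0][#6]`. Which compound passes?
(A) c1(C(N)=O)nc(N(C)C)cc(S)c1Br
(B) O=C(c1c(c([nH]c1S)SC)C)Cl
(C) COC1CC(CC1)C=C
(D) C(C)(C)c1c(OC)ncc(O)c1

B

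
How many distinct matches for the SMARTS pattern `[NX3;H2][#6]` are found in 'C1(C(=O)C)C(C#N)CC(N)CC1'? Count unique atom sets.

[NX3;H2][#6] is the SMARTS for a primary amine: a trivalent nitrogen with two H attached to carbon.
Exactly one fragment in the molecule meets all constraints, giving 1 match.

1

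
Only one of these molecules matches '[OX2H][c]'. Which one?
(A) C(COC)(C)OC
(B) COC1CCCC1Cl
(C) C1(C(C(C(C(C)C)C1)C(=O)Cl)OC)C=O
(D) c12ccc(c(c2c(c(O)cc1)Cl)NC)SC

[OX2H][c] describes a hydroxyl oxygen attached to an aromatic carbon (a phenol).
(A) has a methoxy ether (-OCH3) but the oxygen has H0, not H1.
(B) has a methoxy ether (-OCH3) but the oxygen has H0, not H1.
(C) has a methoxy ether (-OCH3) but the oxygen has H0, not H1.
(D) contains a hydroxyl group (-OH), which satisfies every atom and bond constraint.
So the answer is (D).

D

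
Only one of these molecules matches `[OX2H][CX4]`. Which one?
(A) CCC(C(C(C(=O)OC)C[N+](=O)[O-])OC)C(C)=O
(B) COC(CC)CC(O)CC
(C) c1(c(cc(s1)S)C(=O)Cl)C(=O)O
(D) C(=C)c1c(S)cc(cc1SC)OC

[OX2H][CX4] describes a hydroxyl oxygen bound to an sp3 (X4) carbon (an aliphatic alcohol).
(A) has a methoxy ether (-OCH3) but the oxygen has H0 (ether), not H1.
(B) contains a hydroxyl group (-OH), which satisfies every atom and bond constraint.
(C) has a carboxylic acid group (-C(=O)OH) but the -OH is on a CX3 carbonyl carbon, not a CX4 carbon.
(D) has a methoxy ether (-OCH3) but the oxygen has H0 (ether), not H1.
So the answer is (B).

B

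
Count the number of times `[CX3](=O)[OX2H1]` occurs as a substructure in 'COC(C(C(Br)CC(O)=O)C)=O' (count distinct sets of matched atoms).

1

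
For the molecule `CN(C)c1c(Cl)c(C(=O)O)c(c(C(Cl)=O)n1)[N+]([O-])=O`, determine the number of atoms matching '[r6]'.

6

Check the 19 heavy atoms by environment: 1× n (aromatic, in 6-ring) → match; 5× c (aromatic, in 6-ring) → match; 1× N (charge +1, acyclic) → no; 1× O (charge -1, acyclic) → no; 4× O (acyclic) → no; 4× C (acyclic) → no; 2× Cl (acyclic) → no; 1× N (acyclic) → no.
Summing the matching environments: 1 + 5 = 6 matching atoms.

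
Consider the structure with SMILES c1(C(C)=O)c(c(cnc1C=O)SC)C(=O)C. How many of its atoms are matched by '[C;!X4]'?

3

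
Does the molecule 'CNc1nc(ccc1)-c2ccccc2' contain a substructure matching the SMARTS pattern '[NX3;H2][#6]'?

No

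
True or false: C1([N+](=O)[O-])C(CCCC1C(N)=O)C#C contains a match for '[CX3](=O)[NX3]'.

True

The pattern [CX3](=O)[NX3] describes a carbonyl carbon bonded to a trivalent nitrogen — an amide.
The molecule carries a primary amide (-C(=O)NH2), whose atoms satisfy every constraint of the query, so the pattern matches.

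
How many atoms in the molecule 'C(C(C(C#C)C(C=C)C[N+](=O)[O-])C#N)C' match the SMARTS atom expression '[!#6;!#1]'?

The query [!#6;!#1] means: not carbon and not hydrogen — any heteroatom.
Check the 15 heavy atoms by environment: 11× C → no; 1× N → match; 1× N (charge +1) → match; 1× O (charge -1) → match; 1× O → match.
Summing the matching environments: 1 + 1 + 1 + 1 = 4 matching atoms.

4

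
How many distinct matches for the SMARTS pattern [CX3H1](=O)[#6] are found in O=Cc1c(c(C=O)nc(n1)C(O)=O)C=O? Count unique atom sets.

3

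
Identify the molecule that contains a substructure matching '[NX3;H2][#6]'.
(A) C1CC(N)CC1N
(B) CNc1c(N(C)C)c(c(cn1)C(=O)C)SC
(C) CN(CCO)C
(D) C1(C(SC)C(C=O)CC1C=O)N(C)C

[NX3;H2][#6] describes a trivalent nitrogen with two H attached to carbon (a primary amine).
(A) contains a primary amino group (-NH2), which satisfies every atom and bond constraint.
(B) has an N-methylamino group (-NHCH3) but the nitrogen bears two carbons and only one H (H1), not H2.
(C) has a dimethylamino group (-N(CH3)2) but the nitrogen has H0, not H2.
(D) has a dimethylamino group (-N(CH3)2) but the nitrogen has H0, not H2.
So the answer is (A).

A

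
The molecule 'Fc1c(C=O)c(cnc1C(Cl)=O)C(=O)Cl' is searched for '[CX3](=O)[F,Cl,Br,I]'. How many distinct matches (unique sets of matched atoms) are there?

[CX3](=O)[F,Cl,Br,I] is the SMARTS for an acyl halide: a carbonyl carbon bonded to a halogen.
The molecule carries 2 separate instances of an acyl chloride (-C(=O)Cl) meeting every constraint; each maps to a distinct set of atoms, giving 2 matches.

2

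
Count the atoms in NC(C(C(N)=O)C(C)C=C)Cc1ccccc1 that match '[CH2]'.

2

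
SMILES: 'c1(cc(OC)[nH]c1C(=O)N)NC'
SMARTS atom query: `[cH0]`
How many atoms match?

The query [cH0] means: aromatic carbon with no attached hydrogen (substituted or ring-fusion).
Check the 12 heavy atoms by environment: 1× n (aromatic, H1) → no; 3× c (aromatic, H0) → match; 1× c (aromatic, H1) → no; 1× C (H0) → no; 2× O (H0) → no; 1× N (H2) → no; 1× N (H1) → no; 2× C (H3) → no.
That gives 3 matching atoms.

3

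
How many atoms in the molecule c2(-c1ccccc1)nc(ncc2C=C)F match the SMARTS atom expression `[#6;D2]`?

7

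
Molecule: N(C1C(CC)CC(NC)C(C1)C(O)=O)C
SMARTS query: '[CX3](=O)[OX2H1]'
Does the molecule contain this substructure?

The pattern [CX3](=O)[OX2H1] describes an sp2 carbon double-bonded to O and single-bonded to an -OH oxygen — a carboxylic acid.
The molecule carries a carboxylic acid group (-C(=O)OH), whose atoms satisfy every constraint of the query, so the pattern matches.

Yes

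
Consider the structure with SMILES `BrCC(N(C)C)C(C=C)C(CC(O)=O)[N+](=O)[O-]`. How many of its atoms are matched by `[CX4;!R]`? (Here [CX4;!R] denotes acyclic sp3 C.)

7

Check the 17 heavy atoms by environment: 7× C (X4, acyclic) → match; 1× Br (X1, acyclic) → no; 3× C (X3, acyclic) → no; 1× N (charge +1, X3, acyclic) → no; 1× O (charge -1, X1, acyclic) → no; 2× O (X1, acyclic) → no; 1× N (X3, acyclic) → no; 1× O (X2, acyclic) → no.
That gives 7 matching atoms.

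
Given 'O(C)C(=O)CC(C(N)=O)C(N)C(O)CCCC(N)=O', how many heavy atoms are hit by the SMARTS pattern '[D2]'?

The query [D2] means: atom with exactly two heavy-atom neighbours.
Check the 19 heavy atoms by environment: 4× C (D2) → match; 6× C (D3) → no; 4× O (D1) → no; 3× N (D1) → no; 1× O (D2) → match; 1× C (D1) → no.
Summing the matching environments: 4 + 1 = 5 matching atoms.

5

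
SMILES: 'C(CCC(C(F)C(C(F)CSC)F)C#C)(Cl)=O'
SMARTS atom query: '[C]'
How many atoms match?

Check the 17 heavy atoms by environment: 11× C → match; 3× F → no; 1× O → no; 1× Cl → no; 1× S → no.
That gives 11 matching atoms.

11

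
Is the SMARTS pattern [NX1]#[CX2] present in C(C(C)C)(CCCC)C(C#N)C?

Yes

The pattern [NX1]#[CX2] describes a nitrogen triple-bonded to a two-connected carbon — a nitrile.
The molecule carries a nitrile (-C#N), whose atoms satisfy every constraint of the query, so the pattern matches.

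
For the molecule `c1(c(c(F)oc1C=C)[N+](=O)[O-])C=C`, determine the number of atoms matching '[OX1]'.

2

The query [OX1] means: aliphatic oxygen with one total connection — typically a carbonyl =O or an oxide.
Check the 13 heavy atoms by environment: 1× o (aromatic, X2) → no; 4× c (aromatic, X3) → no; 1× N (charge +1, X3) → no; 1× O (charge -1, X1) → match; 1× O (X1) → match; 4× C (X3) → no; 1× F (X1) → no.
Summing the matching environments: 1 + 1 = 2 matching atoms.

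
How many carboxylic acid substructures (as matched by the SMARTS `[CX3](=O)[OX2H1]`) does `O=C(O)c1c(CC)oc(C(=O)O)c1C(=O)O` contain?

[CX3](=O)[OX2H1] is the SMARTS for a carboxylic acid: an sp2 carbon double-bonded to O and single-bonded to an -OH oxygen.
The molecule carries 3 separate instances of a carboxylic acid group (-C(=O)OH) meeting every constraint; each maps to a distinct set of atoms, giving 3 matches.

3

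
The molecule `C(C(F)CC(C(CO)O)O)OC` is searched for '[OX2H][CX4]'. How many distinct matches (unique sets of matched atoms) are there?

3

[OX2H][CX4] is the SMARTS for an aliphatic alcohol: a hydroxyl oxygen bound to an sp3 (X4) carbon.
The molecule carries 3 separate instances of a hydroxyl group (-OH) meeting every constraint; each maps to a distinct set of atoms, giving 3 matches.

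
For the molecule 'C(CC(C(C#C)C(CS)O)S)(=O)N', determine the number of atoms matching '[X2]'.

5

Check the 13 heavy atoms by environment: 5× C (X4) → no; 2× C (X2) → match; 2× S (X2) → match; 1× O (X2) → match; 1× C (X3) → no; 1× O (X1) → no; 1× N (X3) → no.
Summing the matching environments: 2 + 2 + 1 = 5 matching atoms.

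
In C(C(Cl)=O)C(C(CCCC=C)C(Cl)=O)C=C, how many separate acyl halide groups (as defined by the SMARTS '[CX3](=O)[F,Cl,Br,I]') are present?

[CX3](=O)[F,Cl,Br,I] is the SMARTS for an acyl halide: a carbonyl carbon bonded to a halogen.
The molecule carries 2 separate instances of an acyl chloride (-C(=O)Cl) meeting every constraint; each maps to a distinct set of atoms, giving 2 matches.

2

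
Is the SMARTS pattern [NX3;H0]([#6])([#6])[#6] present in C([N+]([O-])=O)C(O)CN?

No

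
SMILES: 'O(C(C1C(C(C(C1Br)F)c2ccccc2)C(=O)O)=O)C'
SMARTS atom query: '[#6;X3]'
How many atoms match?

8

The query [#6;X3] means: any carbon (aromatic or not) with three total connections.
Check the 20 heavy atoms by environment: 6× C (X4) → no; 2× C (X3) → match; 2× O (X1) → no; 2× O (X2) → no; 1× F (X1) → no; 1× Br (X1) → no; 6× c (aromatic, X3) → match.
Summing the matching environments: 2 + 6 = 8 matching atoms.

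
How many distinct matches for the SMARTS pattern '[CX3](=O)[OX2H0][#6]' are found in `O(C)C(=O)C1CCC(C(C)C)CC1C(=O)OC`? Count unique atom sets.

2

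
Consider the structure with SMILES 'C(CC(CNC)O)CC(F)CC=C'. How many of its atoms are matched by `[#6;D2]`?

6

The query [#6;D2] means: any carbon bonded to exactly two heavy atoms.
Check the 13 heavy atoms by environment: 6× C (D2) → match; 2× C (D3) → no; 1× F (D1) → no; 1× N (D2) → no; 2× C (D1) → no; 1× O (D1) → no.
That gives 6 matching atoms.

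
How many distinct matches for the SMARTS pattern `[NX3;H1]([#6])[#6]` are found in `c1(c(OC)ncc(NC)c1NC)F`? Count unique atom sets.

2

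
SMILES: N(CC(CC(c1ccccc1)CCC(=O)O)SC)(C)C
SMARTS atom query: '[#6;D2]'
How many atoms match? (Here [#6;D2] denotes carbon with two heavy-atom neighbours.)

The query [#6;D2] means: any carbon bonded to exactly two heavy atoms.
Check the 20 heavy atoms by environment: 4× C (D2) → match; 3× C (D3) → no; 1× c (aromatic, D3) → no; 5× c (aromatic, D2) → match; 2× O (D1) → no; 1× S (D2) → no; 3× C (D1) → no; 1× N (D3) → no.
Summing the matching environments: 4 + 5 = 9 matching atoms.

9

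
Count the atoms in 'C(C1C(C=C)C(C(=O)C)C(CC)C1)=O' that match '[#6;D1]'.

3

The query [#6;D1] means: carbon bonded to exactly one heavy atom.
Check the 14 heavy atoms by environment: 5× C (D3) → no; 4× C (D2) → no; 2× O (D1) → no; 3× C (D1) → match.
That gives 3 matching atoms.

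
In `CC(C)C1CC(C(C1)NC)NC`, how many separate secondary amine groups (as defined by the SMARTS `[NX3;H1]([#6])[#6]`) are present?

[NX3;H1]([#6])[#6] is the SMARTS for a secondary amine: a trivalent nitrogen with one H, bonded to two carbons.
The molecule carries 2 separate instances of an N-methylamino group (-NHCH3) meeting every constraint; each maps to a distinct set of atoms, giving 2 matches.

2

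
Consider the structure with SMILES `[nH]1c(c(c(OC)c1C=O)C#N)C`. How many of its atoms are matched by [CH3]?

The query [CH3] means: aliphatic carbon with exactly three hydrogens.
Check the 12 heavy atoms by environment: 1× n (aromatic, H1) → no; 4× c (aromatic, H0) → no; 1× C (H0) → no; 1× N (H0) → no; 2× O (H0) → no; 2× C (H3) → match; 1× C (H1) → no.
That gives 2 matching atoms.

2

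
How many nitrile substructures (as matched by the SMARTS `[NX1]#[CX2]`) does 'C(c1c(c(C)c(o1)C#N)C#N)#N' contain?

3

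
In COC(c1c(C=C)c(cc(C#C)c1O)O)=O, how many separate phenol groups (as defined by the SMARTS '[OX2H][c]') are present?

2

[OX2H][c] is the SMARTS for a phenol: a hydroxyl oxygen attached to an aromatic carbon.
The molecule carries 2 separate instances of a hydroxyl group (-OH) meeting every constraint; each maps to a distinct set of atoms, giving 2 matches.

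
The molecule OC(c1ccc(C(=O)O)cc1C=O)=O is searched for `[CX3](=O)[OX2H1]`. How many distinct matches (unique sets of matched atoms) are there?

2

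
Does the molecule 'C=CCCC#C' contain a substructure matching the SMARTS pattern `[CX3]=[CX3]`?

The pattern [CX3]=[CX3] describes a non-aromatic C=C double bond between two sp2 carbons — an alkene.
The molecule carries a vinyl group (-CH=CH2), whose atoms satisfy every constraint of the query, so the pattern matches.

Yes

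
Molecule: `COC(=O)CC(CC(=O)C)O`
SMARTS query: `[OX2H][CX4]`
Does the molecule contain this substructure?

Yes

The pattern [OX2H][CX4] describes a hydroxyl oxygen bound to an sp3 (X4) carbon — an aliphatic alcohol.
The molecule carries a hydroxyl group (-OH), whose atoms satisfy every constraint of the query, so the pattern matches.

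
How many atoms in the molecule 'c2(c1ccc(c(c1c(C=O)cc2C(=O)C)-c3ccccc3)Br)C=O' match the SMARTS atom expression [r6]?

16

The query [r6] means: r6 matches atoms in a six-membered ring.
Check the 24 heavy atoms by environment: 16× c (aromatic, in 6-ring) → match; 4× C (acyclic) → no; 3× O (acyclic) → no; 1× Br (acyclic) → no.
That gives 16 matching atoms.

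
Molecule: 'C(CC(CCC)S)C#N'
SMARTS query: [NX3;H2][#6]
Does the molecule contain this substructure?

No

The pattern [NX3;H2][#6] describes a trivalent nitrogen with two H attached to carbon — a primary amine.
The closest candidate here is a nitrile (-C#N), but the nitrogen is NX1 (triple-bonded), not NX3 with two H. No other fragment satisfies the full query, so there is no match.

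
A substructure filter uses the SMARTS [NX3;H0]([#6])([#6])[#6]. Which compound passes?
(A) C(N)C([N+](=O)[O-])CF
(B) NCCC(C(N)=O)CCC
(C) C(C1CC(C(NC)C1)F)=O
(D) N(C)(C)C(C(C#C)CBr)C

[NX3;H0]([#6])([#6])[#6] describes a trivalent nitrogen with no H, bonded to three carbons (a tertiary amine).
(A) has a primary amino group (-NH2) but the nitrogen has H2, not H0 with three carbons.
(B) has a primary amide (-C(=O)NH2) but the amide nitrogen has H2 and only one carbon neighbour.
(C) has an N-methylamino group (-NHCH3) but the nitrogen still has one H (H1), not H0.
(D) contains a dimethylamino group (-N(CH3)2), which satisfies every atom and bond constraint.
So the answer is (D).

D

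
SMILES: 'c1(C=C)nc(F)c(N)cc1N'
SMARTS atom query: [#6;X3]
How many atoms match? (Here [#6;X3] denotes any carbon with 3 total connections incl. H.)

The query [#6;X3] means: any carbon (aromatic or not) with three total connections.
Check the 11 heavy atoms by environment: 1× n (aromatic, X2) → no; 5× c (aromatic, X3) → match; 1× F (X1) → no; 2× C (X3) → match; 2× N (X3) → no.
Summing the matching environments: 5 + 2 = 7 matching atoms.

7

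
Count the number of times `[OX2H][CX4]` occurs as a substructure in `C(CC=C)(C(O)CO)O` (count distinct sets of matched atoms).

3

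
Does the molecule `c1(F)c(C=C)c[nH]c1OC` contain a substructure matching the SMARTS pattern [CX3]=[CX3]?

Yes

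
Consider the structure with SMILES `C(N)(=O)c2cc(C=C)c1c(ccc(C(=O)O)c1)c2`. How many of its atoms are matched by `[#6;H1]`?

6

The query [#6;H1] means: any carbon bearing exactly one hydrogen.
Check the 18 heavy atoms by environment: 5× c (aromatic, H0) → no; 5× c (aromatic, H1) → match; 2× C (H0) → no; 2× O (H0) → no; 1× N (H2) → no; 1× C (H1) → match; 1× C (H2) → no; 1× O (H1) → no.
Summing the matching environments: 5 + 1 = 6 matching atoms.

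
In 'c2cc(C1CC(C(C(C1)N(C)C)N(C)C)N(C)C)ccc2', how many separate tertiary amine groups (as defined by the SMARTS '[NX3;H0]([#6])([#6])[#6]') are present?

[NX3;H0]([#6])([#6])[#6] is the SMARTS for a tertiary amine: a trivalent nitrogen with no H, bonded to three carbons.
The molecule carries 3 separate instances of a dimethylamino group (-N(CH3)2) meeting every constraint; each maps to a distinct set of atoms, giving 3 matches.

3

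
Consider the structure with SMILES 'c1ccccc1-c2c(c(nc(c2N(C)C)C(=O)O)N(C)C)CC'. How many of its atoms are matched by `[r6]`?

12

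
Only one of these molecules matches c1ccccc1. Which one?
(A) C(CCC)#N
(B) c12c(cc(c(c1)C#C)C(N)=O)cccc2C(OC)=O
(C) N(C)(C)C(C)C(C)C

c1ccccc1 describes six aromatic carbons in a ring (a benzene ring).
(A) has a methyl group (-CH3) but no six-membered all-carbon aromatic ring is present.
(B) contains the required atom environment, so the pattern matches.
(C) has a methyl group (-CH3) but no six-membered all-carbon aromatic ring is present.
So the answer is (B).

B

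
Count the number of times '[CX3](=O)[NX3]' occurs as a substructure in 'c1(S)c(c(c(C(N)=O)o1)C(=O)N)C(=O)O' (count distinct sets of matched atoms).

2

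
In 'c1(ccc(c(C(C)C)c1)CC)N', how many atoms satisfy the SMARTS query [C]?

5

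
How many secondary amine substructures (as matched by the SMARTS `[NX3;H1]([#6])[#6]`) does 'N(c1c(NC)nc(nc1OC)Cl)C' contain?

2

[NX3;H1]([#6])[#6] is the SMARTS for a secondary amine: a trivalent nitrogen with one H, bonded to two carbons.
The molecule carries 2 separate instances of an N-methylamino group (-NHCH3) meeting every constraint; each maps to a distinct set of atoms, giving 2 matches.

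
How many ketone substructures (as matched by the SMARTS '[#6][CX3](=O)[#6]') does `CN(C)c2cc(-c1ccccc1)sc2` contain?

0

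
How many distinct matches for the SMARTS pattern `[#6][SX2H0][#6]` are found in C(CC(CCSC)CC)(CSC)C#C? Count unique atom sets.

2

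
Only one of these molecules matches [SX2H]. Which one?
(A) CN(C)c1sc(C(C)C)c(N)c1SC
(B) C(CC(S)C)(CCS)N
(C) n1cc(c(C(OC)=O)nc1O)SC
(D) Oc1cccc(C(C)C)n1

[SX2H] describes an aliphatic sulfur with two connections, one being H (a thiol).
(A) has a methylthio ether (-SCH3) but the sulfur has H0 (bonded to two carbons), not H1.
(B) contains a thiol (-SH), which satisfies every atom and bond constraint.
(C) has a methylthio ether (-SCH3) but the sulfur has H0 (bonded to two carbons), not H1.
(D) has a hydroxyl group (-OH) but it is an -OH, not an -SH.
So the answer is (B).

B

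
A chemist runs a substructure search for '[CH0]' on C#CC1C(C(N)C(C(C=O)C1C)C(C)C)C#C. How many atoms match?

2

Check the 17 heavy atoms by environment: 10× C (H1) → no; 1× O (H0) → no; 3× C (H3) → no; 2× C (H0) → match; 1× N (H2) → no.
That gives 2 matching atoms.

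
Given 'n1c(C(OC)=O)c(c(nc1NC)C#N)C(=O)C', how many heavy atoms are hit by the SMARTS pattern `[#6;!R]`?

6

The query [#6;!R] means: carbon not in any ring.
Check the 17 heavy atoms by environment: 2× n (aromatic, in 6-ring) → no; 4× c (aromatic, in 6-ring) → no; 6× C (acyclic) → match; 3× O (acyclic) → no; 2× N (acyclic) → no.
That gives 6 matching atoms.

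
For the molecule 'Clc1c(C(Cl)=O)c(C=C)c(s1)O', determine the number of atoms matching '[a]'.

Check the 12 heavy atoms by environment: 1× s (aromatic) → match; 4× c (aromatic) → match; 2× O → no; 3× C → no; 2× Cl → no.
Summing the matching environments: 1 + 4 = 5 matching atoms.

5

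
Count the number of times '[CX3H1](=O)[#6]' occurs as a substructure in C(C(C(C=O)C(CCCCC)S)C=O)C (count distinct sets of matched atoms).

[CX3H1](=O)[#6] is the SMARTS for an aldehyde: an sp2 carbon with one H, double-bonded to O and single-bonded to carbon.
The molecule carries 2 separate instances of an aldehyde (-CHO) meeting every constraint; each maps to a distinct set of atoms, giving 2 matches.

2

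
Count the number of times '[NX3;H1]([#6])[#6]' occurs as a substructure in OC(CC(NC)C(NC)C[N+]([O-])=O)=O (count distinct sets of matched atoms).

2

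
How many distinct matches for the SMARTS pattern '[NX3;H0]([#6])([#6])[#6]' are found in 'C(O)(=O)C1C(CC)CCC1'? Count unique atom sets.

[NX3;H0]([#6])([#6])[#6] is the SMARTS for a tertiary amine: a trivalent nitrogen with no H, bonded to three carbons.
No fragment in the molecule satisfies every constraint, giving 0 matches.

0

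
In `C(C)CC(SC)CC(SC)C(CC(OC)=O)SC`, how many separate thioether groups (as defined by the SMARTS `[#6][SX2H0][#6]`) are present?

3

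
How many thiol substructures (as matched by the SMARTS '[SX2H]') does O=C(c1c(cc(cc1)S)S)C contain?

2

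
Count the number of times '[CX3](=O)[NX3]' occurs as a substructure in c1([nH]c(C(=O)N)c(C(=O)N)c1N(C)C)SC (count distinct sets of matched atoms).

2

[CX3](=O)[NX3] is the SMARTS for an amide: a carbonyl carbon bonded to a trivalent nitrogen.
The molecule carries 2 separate instances of a primary amide (-C(=O)NH2) meeting every constraint; each maps to a distinct set of atoms, giving 2 matches.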